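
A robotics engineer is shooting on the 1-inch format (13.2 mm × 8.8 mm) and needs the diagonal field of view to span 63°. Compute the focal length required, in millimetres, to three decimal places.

12.944 mm

Sensor diagonal = √(13.2² + 8.8²) = √251.6800 ≈ 15.8644 mm.
From α = 2·arctan(d/2f) we get f = d / (2·tan(α/2)).
With d = 15.8644 mm and α/2 = 31.5°, tan(α/2) ≈ 0.61280, so f ≈ 15.8644 / 1.22560 ≈ 12.9442 mm.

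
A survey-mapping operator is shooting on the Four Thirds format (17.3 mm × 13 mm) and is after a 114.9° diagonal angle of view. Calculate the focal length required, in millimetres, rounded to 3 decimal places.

6.906 mm

Sensor diagonal = √(17.3² + 13²) = √468.2900 ≈ 21.6400 mm.
From α = 2·arctan(d/2f) we get f = d / (2·tan(α/2)).
With d = 21.6400 mm and α/2 = 57.45°, tan(α/2) ≈ 1.56667, so f ≈ 21.6400 / 3.13333 ≈ 6.9064 mm.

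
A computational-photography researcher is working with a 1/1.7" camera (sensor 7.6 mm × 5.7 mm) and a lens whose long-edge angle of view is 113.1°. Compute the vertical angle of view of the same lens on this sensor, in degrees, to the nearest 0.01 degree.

From the long-edge AOV: f = 7.6 / (2·tan(56.55°)) = 7.6 / 3.02741 ≈ 2.5104 mm.
Vertical AOV = 2·arctan(5.7 / (2 × 2.5104)) = 2·arctan(1.13528) ≈ 97.2501°.

97.25°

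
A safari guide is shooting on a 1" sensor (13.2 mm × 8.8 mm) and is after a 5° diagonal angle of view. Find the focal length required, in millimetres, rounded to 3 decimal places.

Sensor diagonal = √(13.2² + 8.8²) = √251.6800 ≈ 15.8644 mm.
From α = 2·arctan(d/2f) we get f = d / (2·tan(α/2)).
With d = 15.8644 mm and α/2 = 2.5°, tan(α/2) ≈ 0.04366, so f ≈ 15.8644 / 0.08732 ≈ 181.6775 mm.

181.678 mm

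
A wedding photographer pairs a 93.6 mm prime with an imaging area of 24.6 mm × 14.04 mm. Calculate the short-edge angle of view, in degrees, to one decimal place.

8.6°

Angle of view α = 2·arctan(h/2f) with h = 14.04 mm and f = 93.6 mm.
h/2f = 0.07500; arctan(0.07500) ≈ 4.2892°, so α ≈ 8.5783°.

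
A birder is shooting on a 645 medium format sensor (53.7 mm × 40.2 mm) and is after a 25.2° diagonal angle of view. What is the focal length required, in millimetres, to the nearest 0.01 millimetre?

150.05 mm

Sensor diagonal = √(53.7² + 40.2²) = √4499.7300 ≈ 67.0800 mm.
From α = 2·arctan(d/2f) we get f = d / (2·tan(α/2)).
With d = 67.0800 mm and α/2 = 12.6°, tan(α/2) ≈ 0.22353, so f ≈ 67.0800 / 0.44705 ≈ 150.0494 mm.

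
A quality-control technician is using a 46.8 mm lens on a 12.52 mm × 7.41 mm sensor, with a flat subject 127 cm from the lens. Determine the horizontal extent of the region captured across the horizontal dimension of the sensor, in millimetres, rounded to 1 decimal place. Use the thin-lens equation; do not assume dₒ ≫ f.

dₒ: 127 cm = 1270 mm.
Similar triangles through the lens centre give W/dₒ = w/dᵢ; with 1/f = 1/dₒ + 1/dᵢ this gives W = w·(dₒ − f)/f.
W = 12.52 mm × (1270 − 46.8) / 46.8 = 12.52 × 26.1368 ≈ 327.232 mm.

327.2 mm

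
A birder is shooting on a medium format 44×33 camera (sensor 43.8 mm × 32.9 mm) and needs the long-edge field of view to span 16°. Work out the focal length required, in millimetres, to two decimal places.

155.83 mm

From α = 2·arctan(w/2f) we get f = w / (2·tan(α/2)).
With w = 43.8 mm and α/2 = 8°, tan(α/2) ≈ 0.14054, so f ≈ 43.8 / 0.28108 ≈ 155.8266 mm.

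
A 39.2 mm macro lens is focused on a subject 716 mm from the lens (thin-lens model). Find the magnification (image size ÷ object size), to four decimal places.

0.0579×

Thin lens: 1/f = 1/dₒ + 1/dᵢ → 1/dᵢ = 1/39.2 − 1/716 = 0.0241136 mm⁻¹, so dᵢ ≈ 41.4704 mm.
Magnification m = dᵢ/dₒ = 41.4704/716 ≈ 0.05792.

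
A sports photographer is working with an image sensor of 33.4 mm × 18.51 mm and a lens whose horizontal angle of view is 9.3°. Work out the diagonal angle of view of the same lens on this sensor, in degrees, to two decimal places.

10.63°

From the horizontal AOV: f = 33.4 / (2·tan(4.65°)) = 33.4 / 0.16267 ≈ 205.3200 mm.
Sensor diagonal = √(33.4² + 18.51²) = √1458.1801 ≈ 38.1861 mm.
Diagonal AOV = 2·arctan(38.1861 / (2 × 205.3200)) = 2·arctan(0.09299) ≈ 10.6255°.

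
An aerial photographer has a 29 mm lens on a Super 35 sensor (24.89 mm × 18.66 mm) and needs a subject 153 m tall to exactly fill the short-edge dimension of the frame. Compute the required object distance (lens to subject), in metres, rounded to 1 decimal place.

237.8 m

W: 153 m = 153000 mm.
Magnification m = h/W = dᵢ/dₒ; combined with 1/f = 1/dₒ + 1/dᵢ this gives dₒ = f·(1 + W/h).
dₒ = 29 mm × (1 + 153000/18.66) = 29 × 8200.3569 ≈ 237810.350 mm = 237.81 m.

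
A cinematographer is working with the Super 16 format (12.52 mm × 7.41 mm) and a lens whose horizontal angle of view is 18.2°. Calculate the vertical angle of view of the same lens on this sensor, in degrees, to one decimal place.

From the horizontal AOV: f = 12.52 / (2·tan(9.1°)) = 12.52 / 0.32035 ≈ 39.0825 mm.
Vertical AOV = 2·arctan(7.41 / (2 × 39.0825)) = 2·arctan(0.09480) ≈ 10.8309°.

10.8°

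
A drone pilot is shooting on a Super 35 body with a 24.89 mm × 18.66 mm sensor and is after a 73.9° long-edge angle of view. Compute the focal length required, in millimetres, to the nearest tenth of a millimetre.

16.5 mm

From α = 2·arctan(w/2f) we get f = w / (2·tan(α/2)).
With w = 24.89 mm and α/2 = 36.95°, tan(α/2) ≈ 0.75219, so f ≈ 24.89 / 1.50437 ≈ 16.5451 mm.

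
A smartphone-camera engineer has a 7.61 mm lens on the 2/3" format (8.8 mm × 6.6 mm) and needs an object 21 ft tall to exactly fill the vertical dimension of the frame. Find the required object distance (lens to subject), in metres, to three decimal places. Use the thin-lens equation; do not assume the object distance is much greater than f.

7.388 m

W: 21 ft × 304.8 mm/ft = 6400.80 mm.
Magnification m = h/W = dᵢ/dₒ; combined with 1/f = 1/dₒ + 1/dᵢ this gives dₒ = f·(1 + W/h).
dₒ = 7.61 mm × (1 + 6400.8/6.6) = 7.61 × 970.8182 ≈ 7387.926 mm = 7.38793 m.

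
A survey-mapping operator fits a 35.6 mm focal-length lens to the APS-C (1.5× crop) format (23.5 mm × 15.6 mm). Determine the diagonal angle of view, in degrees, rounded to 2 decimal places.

Sensor diagonal = √(23.5² + 15.6²) = √795.6100 ≈ 28.2066 mm.
Angle of view α = 2·arctan(d/2f) with d = 28.2066 mm and f = 35.6 mm.
d/2f = 0.39616; arctan(0.39616) ≈ 21.6115°, so α ≈ 43.2229°.

43.22°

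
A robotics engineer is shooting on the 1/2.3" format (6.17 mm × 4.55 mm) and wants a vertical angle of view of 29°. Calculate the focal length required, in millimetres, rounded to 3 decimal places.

8.797 mm

From α = 2·arctan(h/2f) we get f = h / (2·tan(α/2)).
With h = 4.55 mm and α/2 = 14.5°, tan(α/2) ≈ 0.25862, so f ≈ 4.55 / 0.51724 ≈ 8.7968 mm.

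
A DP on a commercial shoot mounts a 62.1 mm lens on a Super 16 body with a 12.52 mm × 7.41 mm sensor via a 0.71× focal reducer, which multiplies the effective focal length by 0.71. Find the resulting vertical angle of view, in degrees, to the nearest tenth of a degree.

9.6°

Effective focal length f = 62.1 × 0.71 = 44.091 mm.
α = 2·arctan(7.41 / (2 × 44.091)) = 2·arctan(0.08403) ≈ 9.6066°.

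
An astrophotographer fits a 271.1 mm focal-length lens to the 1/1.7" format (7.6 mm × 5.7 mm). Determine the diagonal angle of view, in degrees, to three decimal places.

2.008°

Sensor diagonal = √(7.6² + 5.7²) = √90.2500 ≈ 9.5000 mm.
Angle of view α = 2·arctan(d/2f) with d = 9.5000 mm and f = 271.1 mm.
d/2f = 0.01752; arctan(0.01752) ≈ 1.0038°, so α ≈ 2.0076°.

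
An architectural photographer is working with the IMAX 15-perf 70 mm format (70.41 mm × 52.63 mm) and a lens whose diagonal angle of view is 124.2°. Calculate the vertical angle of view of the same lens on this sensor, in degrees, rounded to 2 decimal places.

97.02°

Sensor diagonal = √(70.41² + 52.63²) = √7727.4850 ≈ 87.9061 mm.
From the diagonal AOV: f = 87.9061 / (2·tan(62.1°)) = 87.9061 / 3.77734 ≈ 23.2719 mm.
Vertical AOV = 2·arctan(52.63 / (2 × 23.2719)) = 2·arctan(1.13076) ≈ 97.0235°.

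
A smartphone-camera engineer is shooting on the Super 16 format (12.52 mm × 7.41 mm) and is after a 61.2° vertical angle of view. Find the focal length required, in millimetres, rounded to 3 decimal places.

6.265 mm

From α = 2·arctan(h/2f) we get f = h / (2·tan(α/2)).
With h = 7.41 mm and α/2 = 30.6°, tan(α/2) ≈ 0.59140, so f ≈ 7.41 / 1.18280 ≈ 6.2648 mm.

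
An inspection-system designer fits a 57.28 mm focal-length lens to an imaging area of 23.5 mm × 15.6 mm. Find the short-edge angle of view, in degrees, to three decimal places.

Angle of view α = 2·arctan(h/2f) with h = 15.6 mm and f = 57.28 mm.
h/2f = 0.13617; arctan(0.13617) ≈ 7.7545°, so α ≈ 15.5089°.

15.509°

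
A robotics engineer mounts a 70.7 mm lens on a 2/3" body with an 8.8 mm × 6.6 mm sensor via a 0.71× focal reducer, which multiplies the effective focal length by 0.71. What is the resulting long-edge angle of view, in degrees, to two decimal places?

Effective focal length f = 70.7 × 0.71 = 50.197 mm.
α = 2·arctan(8.8 / (2 × 50.197)) = 2·arctan(0.08765) ≈ 10.0189°.

10.02°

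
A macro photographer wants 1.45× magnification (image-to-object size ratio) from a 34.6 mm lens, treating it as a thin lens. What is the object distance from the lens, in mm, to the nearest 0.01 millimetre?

With m = dᵢ/dₒ and 1/f = 1/dₒ + 1/dᵢ, substituting dᵢ = m·dₒ gives 1/f = (1 + 1/m)/dₒ, hence dₒ = f·(1 + 1/m).
dₒ = 34.6 × (1 + 1/1.45) = 34.6 × 1.68966 ≈ 58.462 mm.

58.46 mm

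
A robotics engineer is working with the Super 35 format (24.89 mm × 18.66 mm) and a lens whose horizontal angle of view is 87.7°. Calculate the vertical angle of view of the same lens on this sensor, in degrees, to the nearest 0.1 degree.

71.5°

From the horizontal AOV: f = 24.89 / (2·tan(43.85°)) = 24.89 / 1.92128 ≈ 12.9549 mm.
Vertical AOV = 2·arctan(18.66 / (2 × 12.9549)) = 2·arctan(0.72019) ≈ 71.5223°.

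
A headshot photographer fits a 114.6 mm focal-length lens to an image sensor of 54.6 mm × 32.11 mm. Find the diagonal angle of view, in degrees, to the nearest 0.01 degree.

30.90°

Sensor diagonal = √(54.6² + 32.11²) = √4012.2121 ≈ 63.3420 mm.
Angle of view α = 2·arctan(d/2f) with d = 63.3420 mm and f = 114.6 mm.
d/2f = 0.27636; arctan(0.27636) ≈ 15.4487°, so α ≈ 30.8975°.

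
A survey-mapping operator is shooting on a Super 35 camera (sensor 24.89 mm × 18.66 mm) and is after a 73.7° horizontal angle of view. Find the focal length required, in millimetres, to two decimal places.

16.61 mm

From α = 2·arctan(w/2f) we get f = w / (2·tan(α/2)).
With w = 24.89 mm and α/2 = 36.85°, tan(α/2) ≈ 0.74946, so f ≈ 24.89 / 1.49892 ≈ 16.6053 mm.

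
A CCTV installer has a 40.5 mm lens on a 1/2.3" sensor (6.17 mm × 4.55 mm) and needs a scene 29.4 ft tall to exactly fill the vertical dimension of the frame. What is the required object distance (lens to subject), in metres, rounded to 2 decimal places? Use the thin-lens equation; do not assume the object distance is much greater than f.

79.80 m

W: 29.4 ft × 304.8 mm/ft = 8961.12 mm.
Magnification m = h/W = dᵢ/dₒ; combined with 1/f = 1/dₒ + 1/dᵢ this gives dₒ = f·(1 + W/h).
dₒ = 40.5 mm × (1 + 8961.12/4.55) = 40.5 × 1970.4769 ≈ 79804.313 mm = 79.8043 m.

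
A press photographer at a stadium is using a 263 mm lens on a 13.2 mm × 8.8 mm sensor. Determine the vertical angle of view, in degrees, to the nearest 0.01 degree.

1.92°

Angle of view α = 2·arctan(h/2f) with h = 8.8 mm and f = 263 mm.
h/2f = 0.01673; arctan(0.01673) ≈ 0.9585°, so α ≈ 1.9169°.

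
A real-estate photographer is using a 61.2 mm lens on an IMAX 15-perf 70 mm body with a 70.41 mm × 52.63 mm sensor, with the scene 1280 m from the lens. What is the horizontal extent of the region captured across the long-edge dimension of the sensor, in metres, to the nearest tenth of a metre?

dₒ: 1280 m = 1.28e+06 mm.
Similar triangles through the lens centre give W/dₒ = w/dᵢ; with 1/f = 1/dₒ + 1/dᵢ this gives W = w·(dₒ − f)/f.
W = 70.41 mm × (1.28e+06 − 61.2) / 61.2 = 70.41 × 20914.0327 ≈ 1472557.041 mm = 1472.56 m.

1472.6 m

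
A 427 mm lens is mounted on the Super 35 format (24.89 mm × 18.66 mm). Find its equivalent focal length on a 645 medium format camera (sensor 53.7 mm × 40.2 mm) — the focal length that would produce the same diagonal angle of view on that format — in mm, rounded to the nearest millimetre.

Sensor diagonal = √(24.89² + 18.66²) = √967.7077 ≈ 31.1080 mm.
Sensor diagonal = √(53.7² + 40.2²) = √4499.7300 ≈ 67.0800 mm.
Equal angle of view means equal diagonal/f ratio, so f₂ = f₁ · (diagonal₂/diagonal₁) = 427 × 67.0800/31.1080.
f₂ = 427 × 2.15636 ≈ 920.765 mm.

921 mm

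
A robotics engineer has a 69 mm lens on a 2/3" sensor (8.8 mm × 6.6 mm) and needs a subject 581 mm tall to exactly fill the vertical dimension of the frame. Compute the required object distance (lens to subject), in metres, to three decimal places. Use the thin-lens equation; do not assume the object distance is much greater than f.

6.143 m

Magnification m = h/W = dᵢ/dₒ; combined with 1/f = 1/dₒ + 1/dᵢ this gives dₒ = f·(1 + W/h).
dₒ = 69 mm × (1 + 581/6.6) = 69 × 89.0303 ≈ 6143.091 mm = 6.14309 m.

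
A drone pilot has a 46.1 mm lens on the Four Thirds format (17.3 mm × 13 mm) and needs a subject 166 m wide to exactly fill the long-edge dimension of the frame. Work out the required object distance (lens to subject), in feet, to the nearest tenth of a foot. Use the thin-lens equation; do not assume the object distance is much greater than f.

1451.4 ft

W: 166 m = 166000 mm.
Magnification m = w/W = dᵢ/dₒ; combined with 1/f = 1/dₒ + 1/dᵢ this gives dₒ = f·(1 + W/w).
dₒ = 46.1 mm × (1 + 166000/17.3) = 46.1 × 9596.3757 ≈ 442392.921 mm = 442392.921/304.8 ft = 1451.42 ft.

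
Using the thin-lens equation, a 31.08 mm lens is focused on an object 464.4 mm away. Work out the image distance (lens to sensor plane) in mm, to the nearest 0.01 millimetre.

1/dᵢ = 1/f − 1/dₒ = 1/31.08 − 1/464.4 = 0.0300217 mm⁻¹.
dᵢ = 1/0.0300217 ≈ 33.3092 mm.

33.31 mm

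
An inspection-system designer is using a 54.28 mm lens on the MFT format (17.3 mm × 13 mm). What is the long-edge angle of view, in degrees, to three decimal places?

Angle of view α = 2·arctan(w/2f) with w = 17.3 mm and f = 54.28 mm.
w/2f = 0.15936; arctan(0.15936) ≈ 9.0545°, so α ≈ 18.1089°.

18.109°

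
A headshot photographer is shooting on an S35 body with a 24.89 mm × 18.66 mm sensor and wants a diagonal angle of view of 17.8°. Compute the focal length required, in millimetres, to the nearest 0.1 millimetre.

Sensor diagonal = √(24.89² + 18.66²) = √967.7077 ≈ 31.1080 mm.
From α = 2·arctan(d/2f) we get f = d / (2·tan(α/2)).
With d = 31.1080 mm and α/2 = 8.9°, tan(α/2) ≈ 0.15660, so f ≈ 31.1080 / 0.31319 ≈ 99.3258 mm.

99.3 mm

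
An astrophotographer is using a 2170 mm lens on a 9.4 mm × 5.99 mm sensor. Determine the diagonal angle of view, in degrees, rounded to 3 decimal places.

0.294°

Sensor diagonal = √(9.4² + 5.99²) = √124.2401 ≈ 11.1463 mm.
Angle of view α = 2·arctan(d/2f) with d = 11.1463 mm and f = 2170 mm.
d/2f = 0.00257; arctan(0.00257) ≈ 0.1472°, so α ≈ 0.2943°.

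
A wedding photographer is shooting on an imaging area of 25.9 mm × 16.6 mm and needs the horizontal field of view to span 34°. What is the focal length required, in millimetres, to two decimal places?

From α = 2·arctan(w/2f) we get f = w / (2·tan(α/2)).
With w = 25.9 mm and α/2 = 17°, tan(α/2) ≈ 0.30573, so f ≈ 25.9 / 0.61146 ≈ 42.3575 mm.

42.36 mm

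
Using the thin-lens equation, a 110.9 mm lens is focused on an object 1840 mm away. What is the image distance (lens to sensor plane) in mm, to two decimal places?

1/dᵢ = 1/f − 1/dₒ = 1/110.9 − 1/1840 = 0.0084737 mm⁻¹.
dᵢ = 1/0.0084737 ≈ 118.0128 mm.

118.01 mm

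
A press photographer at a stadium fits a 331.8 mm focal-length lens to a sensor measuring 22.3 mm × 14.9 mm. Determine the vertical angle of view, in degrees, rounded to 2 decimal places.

2.57°

Angle of view α = 2·arctan(h/2f) with h = 14.9 mm and f = 331.8 mm.
h/2f = 0.02245; arctan(0.02245) ≈ 1.2863°, so α ≈ 2.5725°.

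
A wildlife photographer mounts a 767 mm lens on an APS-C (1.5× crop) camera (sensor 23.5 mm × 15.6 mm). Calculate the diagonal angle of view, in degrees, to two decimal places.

2.11°

Sensor diagonal = √(23.5² + 15.6²) = √795.6100 ≈ 28.2066 mm.
Angle of view α = 2·arctan(d/2f) with d = 28.2066 mm and f = 767 mm.
d/2f = 0.01839; arctan(0.01839) ≈ 1.0534°, so α ≈ 2.1068°.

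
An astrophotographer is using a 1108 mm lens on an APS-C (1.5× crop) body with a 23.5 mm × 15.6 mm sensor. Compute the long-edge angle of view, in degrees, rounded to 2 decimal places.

1.22°

Angle of view α = 2·arctan(w/2f) with w = 23.5 mm and f = 1108 mm.
w/2f = 0.01060; arctan(0.01060) ≈ 0.6076°, so α ≈ 1.2152°.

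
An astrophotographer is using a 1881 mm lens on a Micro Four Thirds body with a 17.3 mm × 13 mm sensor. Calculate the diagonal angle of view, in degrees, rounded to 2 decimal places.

Sensor diagonal = √(17.3² + 13²) = √468.2900 ≈ 21.6400 mm.
Angle of view α = 2·arctan(d/2f) with d = 21.6400 mm and f = 1881 mm.
d/2f = 0.00575; arctan(0.00575) ≈ 0.3296°, so α ≈ 0.6592°.

0.66°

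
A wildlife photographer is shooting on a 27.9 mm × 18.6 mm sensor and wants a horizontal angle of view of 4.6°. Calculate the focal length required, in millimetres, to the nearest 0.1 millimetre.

From α = 2·arctan(w/2f) we get f = w / (2·tan(α/2)).
With w = 27.9 mm and α/2 = 2.3°, tan(α/2) ≈ 0.04016, so f ≈ 27.9 / 0.08033 ≈ 347.3247 mm.

347.3 mm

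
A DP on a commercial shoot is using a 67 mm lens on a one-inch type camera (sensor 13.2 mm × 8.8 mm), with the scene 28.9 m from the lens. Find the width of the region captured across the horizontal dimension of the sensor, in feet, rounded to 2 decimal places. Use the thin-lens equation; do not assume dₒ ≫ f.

18.64 ft

dₒ: 28.9 m = 28900 mm.
Similar triangles through the lens centre give W/dₒ = w/dᵢ; with 1/f = 1/dₒ + 1/dᵢ this gives W = w·(dₒ − f)/f.
W = 13.2 mm × (28900 − 67) / 67 = 13.2 × 430.3433 ≈ 5680.531 mm = 5680.531/304.8 ft = 18.6369 ft.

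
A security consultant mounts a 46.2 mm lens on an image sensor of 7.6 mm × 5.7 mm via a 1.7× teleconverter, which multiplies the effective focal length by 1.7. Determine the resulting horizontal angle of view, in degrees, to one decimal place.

5.5°

Effective focal length f = 46.2 × 1.7 = 78.54 mm.
α = 2·arctan(7.6 / (2 × 78.54)) = 2·arctan(0.04838) ≈ 5.5400°.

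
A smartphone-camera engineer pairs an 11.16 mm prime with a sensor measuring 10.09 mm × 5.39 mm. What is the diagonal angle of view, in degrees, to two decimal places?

Sensor diagonal = √(10.09² + 5.39²) = √130.8602 ≈ 11.4394 mm.
Angle of view α = 2·arctan(d/2f) with d = 11.4394 mm and f = 11.16 mm.
d/2f = 0.51252; arctan(0.51252) ≈ 27.1360°, so α ≈ 54.2720°.

54.27°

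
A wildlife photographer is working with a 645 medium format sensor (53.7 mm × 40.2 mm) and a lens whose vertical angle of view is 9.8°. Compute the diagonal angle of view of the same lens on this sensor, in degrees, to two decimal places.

From the vertical AOV: f = 40.2 / (2·tan(4.9°)) = 40.2 / 0.17146 ≈ 234.4564 mm.
Sensor diagonal = √(53.7² + 40.2²) = √4499.7300 ≈ 67.0800 mm.
Diagonal AOV = 2·arctan(67.0800 / (2 × 234.4564)) = 2·arctan(0.14305) ≈ 16.2824°.

16.28°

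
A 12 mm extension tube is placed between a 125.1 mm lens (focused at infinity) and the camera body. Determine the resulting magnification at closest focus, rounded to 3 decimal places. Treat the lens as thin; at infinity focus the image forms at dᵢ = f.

0.096×

The tube moves the image plane from f to f + e, so dᵢ = 125.1 + 12 = 137.1 mm. Focus is achieved when 1/f = 1/dₒ + 1/dᵢ, giving dₒ = 1/(1/f − 1/(f+e)).
Magnification m = dᵢ/dₒ = (f+e)·(1/f − 1/(f+e)) = e/f = 12/125.1 ≈ 0.0959.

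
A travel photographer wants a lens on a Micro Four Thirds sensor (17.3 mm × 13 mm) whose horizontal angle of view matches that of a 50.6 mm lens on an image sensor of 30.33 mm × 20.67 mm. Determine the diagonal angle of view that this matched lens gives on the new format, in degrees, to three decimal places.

41.101°

Equal horizontal AOV ⇒ f₂ = f₁ · 17.3/30.33 = 50.6 × 0.57039 ≈ 28.8619 mm.
Sensor diagonal = √(17.3² + 13²) = √468.2900 ≈ 21.6400 mm.
Diagonal AOV on the new format = 2·arctan(21.6400 / (2 × 28.8619)) = 2·arctan(0.37489) ≈ 41.1010°.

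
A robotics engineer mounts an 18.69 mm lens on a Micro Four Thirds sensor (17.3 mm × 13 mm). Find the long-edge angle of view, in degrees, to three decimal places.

49.671°

Angle of view α = 2·arctan(w/2f) with w = 17.3 mm and f = 18.69 mm.
w/2f = 0.46281; arctan(0.46281) ≈ 24.8354°, so α ≈ 49.6708°.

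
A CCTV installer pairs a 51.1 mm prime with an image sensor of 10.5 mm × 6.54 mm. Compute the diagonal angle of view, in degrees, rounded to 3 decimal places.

Sensor diagonal = √(10.5² + 6.54²) = √153.0216 ≈ 12.3702 mm.
Angle of view α = 2·arctan(d/2f) with d = 12.3702 mm and f = 51.1 mm.
d/2f = 0.12104; arctan(0.12104) ≈ 6.9015°, so α ≈ 13.8029°.

13.803°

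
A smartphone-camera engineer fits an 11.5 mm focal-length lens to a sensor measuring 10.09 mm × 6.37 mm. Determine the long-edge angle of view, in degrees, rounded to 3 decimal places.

Angle of view α = 2·arctan(w/2f) with w = 10.09 mm and f = 11.5 mm.
w/2f = 0.43870; arctan(0.43870) ≈ 23.6869°, so α ≈ 47.3737°.

47.374°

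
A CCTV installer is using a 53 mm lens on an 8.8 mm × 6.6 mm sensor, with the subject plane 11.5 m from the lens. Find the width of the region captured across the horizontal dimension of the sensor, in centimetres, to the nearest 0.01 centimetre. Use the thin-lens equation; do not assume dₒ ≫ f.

dₒ: 11.5 m = 11500 mm.
Similar triangles through the lens centre give W/dₒ = w/dᵢ; with 1/f = 1/dₒ + 1/dᵢ this gives W = w·(dₒ − f)/f.
W = 8.8 mm × (11500 − 53) / 53 = 8.8 × 215.9811 ≈ 1900.634 mm = 190.063 cm.

190.06 cm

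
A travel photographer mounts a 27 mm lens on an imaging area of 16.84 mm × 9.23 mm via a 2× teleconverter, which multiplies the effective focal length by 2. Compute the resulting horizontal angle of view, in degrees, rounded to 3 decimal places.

17.725°

Effective focal length f = 27 × 2 = 54 mm.
α = 2·arctan(16.84 / (2 × 54)) = 2·arctan(0.15593) ≈ 17.7251°.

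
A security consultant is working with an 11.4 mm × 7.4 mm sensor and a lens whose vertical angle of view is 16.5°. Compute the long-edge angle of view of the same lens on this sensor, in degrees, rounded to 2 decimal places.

25.18°

From the vertical AOV: f = 7.4 / (2·tan(8.25°)) = 7.4 / 0.28999 ≈ 25.5185 mm.
Long-edge AOV = 2·arctan(11.4 / (2 × 25.5185)) = 2·arctan(0.22337) ≈ 25.1827°.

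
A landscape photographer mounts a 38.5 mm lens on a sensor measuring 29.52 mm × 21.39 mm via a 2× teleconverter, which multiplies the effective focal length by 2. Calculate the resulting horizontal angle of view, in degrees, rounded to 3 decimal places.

21.703°

Effective focal length f = 38.5 × 2 = 77 mm.
α = 2·arctan(29.52 / (2 × 77)) = 2·arctan(0.19169) ≈ 21.7026°.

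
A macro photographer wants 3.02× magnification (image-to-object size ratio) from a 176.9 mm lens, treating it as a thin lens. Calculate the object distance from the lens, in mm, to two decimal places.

235.48 mm

With m = dᵢ/dₒ and 1/f = 1/dₒ + 1/dᵢ, substituting dᵢ = m·dₒ gives 1/f = (1 + 1/m)/dₒ, hence dₒ = f·(1 + 1/m).
dₒ = 176.9 × (1 + 1/3.02) = 176.9 × 1.33113 ≈ 235.476 mm.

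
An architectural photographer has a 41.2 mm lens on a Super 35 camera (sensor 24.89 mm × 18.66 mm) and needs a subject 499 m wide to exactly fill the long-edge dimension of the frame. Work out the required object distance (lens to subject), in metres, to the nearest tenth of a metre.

W: 499 m = 499000 mm.
Magnification m = w/W = dᵢ/dₒ; combined with 1/f = 1/dₒ + 1/dᵢ this gives dₒ = f·(1 + W/w).
dₒ = 41.2 mm × (1 + 499000/24.89) = 41.2 × 20049.2121 ≈ 826027.540 mm = 826.028 m.

826.0 m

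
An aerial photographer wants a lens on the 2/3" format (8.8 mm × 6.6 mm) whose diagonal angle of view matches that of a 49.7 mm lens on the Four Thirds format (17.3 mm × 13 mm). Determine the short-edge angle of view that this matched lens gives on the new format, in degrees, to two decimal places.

Sensor diagonal = √(17.3² + 13²) = √468.2900 ≈ 21.6400 mm.
Sensor diagonal = √(8.8² + 6.6²) = √121.0000 ≈ 11.0000 mm.
Equal diagonal AOV ⇒ f₂ = f₁ · 11.0000/21.6400 = 49.7 × 0.50832 ≈ 25.2634 mm.
Short-edge AOV on the new format = 2·arctan(6.6 / (2 × 25.2634)) = 2·arctan(0.13062) ≈ 14.8841°.

14.88°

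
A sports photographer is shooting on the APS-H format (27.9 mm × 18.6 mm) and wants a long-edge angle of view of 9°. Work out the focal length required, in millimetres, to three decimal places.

177.252 mm

From α = 2·arctan(w/2f) we get f = w / (2·tan(α/2)).
With w = 27.9 mm and α/2 = 4.5°, tan(α/2) ≈ 0.07870, so f ≈ 27.9 / 0.15740 ≈ 177.2516 mm.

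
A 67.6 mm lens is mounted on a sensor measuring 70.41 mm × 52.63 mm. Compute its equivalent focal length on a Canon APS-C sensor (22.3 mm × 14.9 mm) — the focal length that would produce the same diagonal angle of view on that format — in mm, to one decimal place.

20.6 mm

Sensor diagonal = √(70.41² + 52.63²) = √7727.4850 ≈ 87.9061 mm.
Sensor diagonal = √(22.3² + 14.9²) = √719.3000 ≈ 26.8198 mm.
Equal angle of view means equal diagonal/f ratio, so f₂ = f₁ · (diagonal₂/diagonal₁) = 67.6 × 26.8198/87.9061.
f₂ = 67.6 × 0.30510 ≈ 20.624 mm.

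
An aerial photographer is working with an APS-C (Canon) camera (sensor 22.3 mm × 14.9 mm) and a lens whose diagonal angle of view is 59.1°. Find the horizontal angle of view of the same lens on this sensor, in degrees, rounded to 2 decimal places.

Sensor diagonal = √(22.3² + 14.9²) = √719.3000 ≈ 26.8198 mm.
From the diagonal AOV: f = 26.8198 / (2·tan(29.55°)) = 26.8198 / 1.13385 ≈ 23.6537 mm.
Horizontal AOV = 2·arctan(22.3 / (2 × 23.6537)) = 2·arctan(0.47138) ≈ 50.4770°.

50.48°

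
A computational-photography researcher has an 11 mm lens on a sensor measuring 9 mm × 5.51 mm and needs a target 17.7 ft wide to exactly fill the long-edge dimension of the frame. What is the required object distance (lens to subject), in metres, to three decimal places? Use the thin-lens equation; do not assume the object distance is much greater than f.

6.605 m

W: 17.7 ft × 304.8 mm/ft = 5394.96 mm.
Magnification m = w/W = dᵢ/dₒ; combined with 1/f = 1/dₒ + 1/dᵢ this gives dₒ = f·(1 + W/w).
dₒ = 11 mm × (1 + 5394.96/9) = 11 × 600.4400 ≈ 6604.840 mm = 6.60484 m.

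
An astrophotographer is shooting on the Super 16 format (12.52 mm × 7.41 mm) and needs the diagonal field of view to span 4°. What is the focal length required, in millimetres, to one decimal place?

Sensor diagonal = √(12.52² + 7.41²) = √211.6585 ≈ 14.5485 mm.
From α = 2·arctan(d/2f) we get f = d / (2·tan(α/2)).
With d = 14.5485 mm and α/2 = 2°, tan(α/2) ≈ 0.03492, so f ≈ 14.5485 / 0.06984 ≈ 208.3071 mm.

208.3 mm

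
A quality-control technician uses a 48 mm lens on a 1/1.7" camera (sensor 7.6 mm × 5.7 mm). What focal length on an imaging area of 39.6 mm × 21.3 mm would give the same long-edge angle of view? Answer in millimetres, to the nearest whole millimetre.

250 mm

Equal angle of view means equal width/f ratio, so f₂ = f₁ · (width₂/width₁) = 48 × 39.6/7.6.
f₂ = 48 × 5.21053 ≈ 250.105 mm.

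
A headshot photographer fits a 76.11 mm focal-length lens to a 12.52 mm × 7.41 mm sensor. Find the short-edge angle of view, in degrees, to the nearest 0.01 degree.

Angle of view α = 2·arctan(h/2f) with h = 7.41 mm and f = 76.11 mm.
h/2f = 0.04868; arctan(0.04868) ≈ 2.7869°, so α ≈ 5.5739°.

5.57°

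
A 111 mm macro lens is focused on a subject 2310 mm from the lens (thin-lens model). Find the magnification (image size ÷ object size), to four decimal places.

Thin lens: 1/f = 1/dₒ + 1/dᵢ → 1/dᵢ = 1/111 − 1/2310 = 0.0085761 mm⁻¹, so dᵢ ≈ 116.6030 mm.
Magnification m = dᵢ/dₒ = 116.6030/2310 ≈ 0.05048.

0.0505×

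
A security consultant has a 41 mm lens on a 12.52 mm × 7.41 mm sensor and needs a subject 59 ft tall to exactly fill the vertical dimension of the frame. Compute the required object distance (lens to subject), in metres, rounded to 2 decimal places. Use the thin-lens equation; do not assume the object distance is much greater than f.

W: 59 ft × 304.8 mm/ft = 17983.20 mm.
Magnification m = h/W = dᵢ/dₒ; combined with 1/f = 1/dₒ + 1/dᵢ this gives dₒ = f·(1 + W/h).
dₒ = 41 mm × (1 + 17983.2/7.41) = 41 × 2427.8825 ≈ 99543.183 mm = 99.5432 m.

99.54 m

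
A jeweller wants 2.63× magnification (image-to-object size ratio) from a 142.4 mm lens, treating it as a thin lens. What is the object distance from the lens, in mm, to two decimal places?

196.54 mm

With m = dᵢ/dₒ and 1/f = 1/dₒ + 1/dᵢ, substituting dᵢ = m·dₒ gives 1/f = (1 + 1/m)/dₒ, hence dₒ = f·(1 + 1/m).
dₒ = 142.4 × (1 + 1/2.63) = 142.4 × 1.38023 ≈ 196.544 mm.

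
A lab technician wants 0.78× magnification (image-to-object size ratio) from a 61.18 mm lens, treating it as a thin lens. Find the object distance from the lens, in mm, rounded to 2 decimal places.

139.62 mm

With m = dᵢ/dₒ and 1/f = 1/dₒ + 1/dᵢ, substituting dᵢ = m·dₒ gives 1/f = (1 + 1/m)/dₒ, hence dₒ = f·(1 + 1/m).
dₒ = 61.18 × (1 + 1/0.78) = 61.18 × 2.28205 ≈ 139.616 mm.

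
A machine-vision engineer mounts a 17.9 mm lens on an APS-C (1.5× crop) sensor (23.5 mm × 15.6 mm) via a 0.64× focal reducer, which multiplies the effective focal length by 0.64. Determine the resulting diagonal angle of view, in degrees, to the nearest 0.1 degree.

101.8°

Effective focal length f = 17.9 × 0.64 = 11.456 mm.
Sensor diagonal = √(23.5² + 15.6²) = √795.6100 ≈ 28.2066 mm.
α = 2·arctan(28.207 / (2 × 11.456)) = 2·arctan(1.23108) ≈ 101.8265°.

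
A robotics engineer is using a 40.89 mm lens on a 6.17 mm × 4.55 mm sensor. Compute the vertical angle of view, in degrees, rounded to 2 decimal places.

6.37°

Angle of view α = 2·arctan(h/2f) with h = 4.55 mm and f = 40.89 mm.
h/2f = 0.05564; arctan(0.05564) ≈ 3.1845°, so α ≈ 6.3690°.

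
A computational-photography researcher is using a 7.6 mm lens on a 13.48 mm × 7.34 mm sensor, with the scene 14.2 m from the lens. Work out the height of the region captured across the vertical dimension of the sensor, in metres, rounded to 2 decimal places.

dₒ: 14.2 m = 14200 mm.
Similar triangles through the lens centre give W/dₒ = h/dᵢ; with 1/f = 1/dₒ + 1/dᵢ this gives W = h·(dₒ − f)/f.
W = 7.34 mm × (14200 − 7.6) / 7.6 = 7.34 × 1867.4211 ≈ 13706.871 mm = 13.7069 m.

13.71 m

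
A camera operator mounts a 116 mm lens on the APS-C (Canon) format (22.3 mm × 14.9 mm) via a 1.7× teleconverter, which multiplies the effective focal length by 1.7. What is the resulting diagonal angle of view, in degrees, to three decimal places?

Effective focal length f = 116 × 1.7 = 197.2 mm.
Sensor diagonal = √(22.3² + 14.9²) = √719.3000 ≈ 26.8198 mm.
α = 2·arctan(26.820 / (2 × 197.2)) = 2·arctan(0.06800) ≈ 7.7804°.

7.780°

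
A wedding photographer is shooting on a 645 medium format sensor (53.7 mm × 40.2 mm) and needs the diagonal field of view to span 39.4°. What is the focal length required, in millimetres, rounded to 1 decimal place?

93.7 mm

Sensor diagonal = √(53.7² + 40.2²) = √4499.7300 ≈ 67.0800 mm.
From α = 2·arctan(d/2f) we get f = d / (2·tan(α/2)).
With d = 67.0800 mm and α/2 = 19.7°, tan(α/2) ≈ 0.35805, so f ≈ 67.0800 / 0.71610 ≈ 93.6736 mm.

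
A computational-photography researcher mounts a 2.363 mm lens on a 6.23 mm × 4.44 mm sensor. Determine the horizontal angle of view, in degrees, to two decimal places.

105.63°

Angle of view α = 2·arctan(w/2f) with w = 6.23 mm and f = 2.363 mm.
w/2f = 1.31824; arctan(1.31824) ≈ 52.8165°, so α ≈ 105.6330°.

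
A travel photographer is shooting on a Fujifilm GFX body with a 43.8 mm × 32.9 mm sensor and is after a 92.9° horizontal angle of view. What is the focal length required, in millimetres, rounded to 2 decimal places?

From α = 2·arctan(w/2f) we get f = w / (2·tan(α/2)).
With w = 43.8 mm and α/2 = 46.45°, tan(α/2) ≈ 1.05194, so f ≈ 43.8 / 2.10388 ≈ 20.8187 mm.

20.82 mm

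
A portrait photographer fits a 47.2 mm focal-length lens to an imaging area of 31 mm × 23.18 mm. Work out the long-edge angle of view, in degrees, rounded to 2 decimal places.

36.36°

Angle of view α = 2·arctan(w/2f) with w = 31 mm and f = 47.2 mm.
w/2f = 0.32839; arctan(0.32839) ≈ 18.1797°, so α ≈ 36.3593°.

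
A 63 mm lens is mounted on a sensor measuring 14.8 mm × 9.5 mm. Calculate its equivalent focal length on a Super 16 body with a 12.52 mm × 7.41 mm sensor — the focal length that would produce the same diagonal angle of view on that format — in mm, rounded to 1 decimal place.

Sensor diagonal = √(14.8² + 9.5²) = √309.2900 ≈ 17.5866 mm.
Sensor diagonal = √(12.52² + 7.41²) = √211.6585 ≈ 14.5485 mm.
Equal angle of view means equal diagonal/f ratio, so f₂ = f₁ · (diagonal₂/diagonal₁) = 63 × 14.5485/17.5866.
f₂ = 63 × 0.82725 ≈ 52.117 mm.

52.1 mm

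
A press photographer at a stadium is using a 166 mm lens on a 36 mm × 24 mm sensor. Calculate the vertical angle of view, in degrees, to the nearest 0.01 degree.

Angle of view α = 2·arctan(h/2f) with h = 24 mm and f = 166 mm.
h/2f = 0.07229; arctan(0.07229) ≈ 4.1347°, so α ≈ 8.2693°.

8.27°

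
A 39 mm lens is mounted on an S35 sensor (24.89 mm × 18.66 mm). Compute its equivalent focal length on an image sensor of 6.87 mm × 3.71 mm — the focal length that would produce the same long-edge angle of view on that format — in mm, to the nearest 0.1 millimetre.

Equal angle of view means equal width/f ratio, so f₂ = f₁ · (width₂/width₁) = 39 × 6.87/24.89.
f₂ = 39 × 0.27601 ≈ 10.765 mm.

10.8 mm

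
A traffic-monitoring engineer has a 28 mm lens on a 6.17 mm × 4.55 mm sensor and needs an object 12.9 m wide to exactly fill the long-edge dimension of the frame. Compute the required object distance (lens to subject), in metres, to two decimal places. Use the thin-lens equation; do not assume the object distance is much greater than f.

W: 12.9 m = 12900 mm.
Magnification m = w/W = dᵢ/dₒ; combined with 1/f = 1/dₒ + 1/dᵢ this gives dₒ = f·(1 + W/w).
dₒ = 28 mm × (1 + 12900/6.17) = 28 × 2091.7618 ≈ 58569.329 mm = 58.5693 m.

58.57 m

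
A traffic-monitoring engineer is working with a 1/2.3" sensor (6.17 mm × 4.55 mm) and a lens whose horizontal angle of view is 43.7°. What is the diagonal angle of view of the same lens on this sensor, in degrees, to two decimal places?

From the horizontal AOV: f = 6.17 / (2·tan(21.85°)) = 6.17 / 0.80197 ≈ 7.6936 mm.
Sensor diagonal = √(6.17² + 4.55²) = √58.7714 ≈ 7.6663 mm.
Diagonal AOV = 2·arctan(7.6663 / (2 × 7.6936)) = 2·arctan(0.49822) ≈ 52.9672°.

52.97°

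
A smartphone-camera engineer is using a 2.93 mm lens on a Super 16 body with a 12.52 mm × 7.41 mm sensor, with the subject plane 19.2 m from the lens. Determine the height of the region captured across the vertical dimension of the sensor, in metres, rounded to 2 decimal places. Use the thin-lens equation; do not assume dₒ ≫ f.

dₒ: 19.2 m = 19200 mm.
Similar triangles through the lens centre give W/dₒ = h/dᵢ; with 1/f = 1/dₒ + 1/dᵢ this gives W = h·(dₒ − f)/f.
W = 7.41 mm × (19200 − 2.93) / 2.93 = 7.41 × 6551.9010 ≈ 48549.587 mm = 48.5496 m.

48.55 m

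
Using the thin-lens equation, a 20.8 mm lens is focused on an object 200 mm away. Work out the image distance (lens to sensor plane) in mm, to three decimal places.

1/dᵢ = 1/f − 1/dₒ = 1/20.8 − 1/200 = 0.0430769 mm⁻¹.
dᵢ = 1/0.0430769 ≈ 23.2143 mm.

23.214 mm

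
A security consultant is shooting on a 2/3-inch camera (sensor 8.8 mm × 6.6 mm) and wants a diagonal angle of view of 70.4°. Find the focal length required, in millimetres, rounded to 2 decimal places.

Sensor diagonal = √(8.8² + 6.6²) = √121.0000 ≈ 11.0000 mm.
From α = 2·arctan(d/2f) we get f = d / (2·tan(α/2)).
With d = 11.0000 mm and α/2 = 35.2°, tan(α/2) ≈ 0.70542, so f ≈ 11.0000 / 1.41084 ≈ 7.7967 mm.

7.80 mm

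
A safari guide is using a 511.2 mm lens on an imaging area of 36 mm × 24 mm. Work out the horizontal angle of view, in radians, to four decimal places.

Angle of view α = 2·arctan(w/2f) with w = 36 mm and f = 511.2 mm.
w/2f = 0.03521; arctan(0.03521) ≈ 0.0352 rad, so α ≈ 0.0704 rad.

0.0704 rad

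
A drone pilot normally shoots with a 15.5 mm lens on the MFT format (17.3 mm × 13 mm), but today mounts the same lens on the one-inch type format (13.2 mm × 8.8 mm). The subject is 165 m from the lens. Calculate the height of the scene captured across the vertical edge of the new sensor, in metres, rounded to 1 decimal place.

The focal length stays 15.5 mm; the relevant sensor dimension is now h = 8.8 mm. Object distance dₒ = 165 m = 165000 mm.
Thin-lens field height W = h·(dₒ − f)/f = 8.8 × (165000 − 15.5)/15.5 ≈ 93668.619 mm = 93.6686 m.

93.7 m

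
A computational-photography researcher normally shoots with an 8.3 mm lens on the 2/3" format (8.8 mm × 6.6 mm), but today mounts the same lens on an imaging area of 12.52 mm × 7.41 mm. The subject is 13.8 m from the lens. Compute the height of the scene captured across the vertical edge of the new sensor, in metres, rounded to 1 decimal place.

12.3 m

The focal length stays 8.3 mm; the relevant sensor dimension is now h = 7.41 mm. Object distance dₒ = 13.8 m = 13800 mm.
Thin-lens field height W = h·(dₒ − f)/f = 7.41 × (13800 − 8.3)/8.3 ≈ 12312.831 mm = 12.3128 m.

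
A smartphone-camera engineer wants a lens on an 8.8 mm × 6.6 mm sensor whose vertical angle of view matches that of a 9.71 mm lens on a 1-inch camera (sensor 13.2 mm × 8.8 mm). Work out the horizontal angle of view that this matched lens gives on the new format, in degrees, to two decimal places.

62.28°

Equal vertical AOV ⇒ f₂ = f₁ · 6.6/8.8 = 9.71 × 0.75000 ≈ 7.2825 mm.
Horizontal AOV on the new format = 2·arctan(8.8 / (2 × 7.2825)) = 2·arctan(0.60419) ≈ 62.2797°.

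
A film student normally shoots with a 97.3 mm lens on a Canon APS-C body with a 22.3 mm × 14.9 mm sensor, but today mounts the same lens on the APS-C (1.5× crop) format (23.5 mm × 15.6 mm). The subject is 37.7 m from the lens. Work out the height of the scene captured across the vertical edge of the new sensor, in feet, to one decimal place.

The focal length stays 97.3 mm; the relevant sensor dimension is now h = 15.6 mm. Object distance dₒ = 37.7 m = 37700 mm.
Thin-lens field height W = h·(dₒ − f)/f = 15.6 × (37700 − 97.3)/97.3 ≈ 6028.799 mm = 6028.799/304.8 ft = 19.7795 ft.

19.8 ft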